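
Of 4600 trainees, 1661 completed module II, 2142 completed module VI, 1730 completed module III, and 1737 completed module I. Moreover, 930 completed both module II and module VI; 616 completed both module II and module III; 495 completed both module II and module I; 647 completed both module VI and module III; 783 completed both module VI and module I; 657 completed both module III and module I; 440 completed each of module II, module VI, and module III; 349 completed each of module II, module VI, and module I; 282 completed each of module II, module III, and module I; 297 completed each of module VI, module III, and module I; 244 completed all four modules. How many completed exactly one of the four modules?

Using the inclusion–exclusion count for exactly one event:
|exactly one| = 1661 + 2142 + 1730 + 1737 − 2·930 − 2·616 − 2·495 − 2·647 − 2·783 − 2·657 + 3·440 + 3·349 + 3·282 + 3·297 − 4·244 = 2142

2142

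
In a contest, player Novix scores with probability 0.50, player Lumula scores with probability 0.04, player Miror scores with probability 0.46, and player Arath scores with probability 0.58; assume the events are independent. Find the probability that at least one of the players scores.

P(none) = (1 − 0.50) × (1 − 0.04) × (1 − 0.46) × (1 − 0.58) = 0.50 × 0.96 × 0.54 × 0.42 = 0.108864
P(at least one) = 1 − 0.108864 = 0.891136

0.891136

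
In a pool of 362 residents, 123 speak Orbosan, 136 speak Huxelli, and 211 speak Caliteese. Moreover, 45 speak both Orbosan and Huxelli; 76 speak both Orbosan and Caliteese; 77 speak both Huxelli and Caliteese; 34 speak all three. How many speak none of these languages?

56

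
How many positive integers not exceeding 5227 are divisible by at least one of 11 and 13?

841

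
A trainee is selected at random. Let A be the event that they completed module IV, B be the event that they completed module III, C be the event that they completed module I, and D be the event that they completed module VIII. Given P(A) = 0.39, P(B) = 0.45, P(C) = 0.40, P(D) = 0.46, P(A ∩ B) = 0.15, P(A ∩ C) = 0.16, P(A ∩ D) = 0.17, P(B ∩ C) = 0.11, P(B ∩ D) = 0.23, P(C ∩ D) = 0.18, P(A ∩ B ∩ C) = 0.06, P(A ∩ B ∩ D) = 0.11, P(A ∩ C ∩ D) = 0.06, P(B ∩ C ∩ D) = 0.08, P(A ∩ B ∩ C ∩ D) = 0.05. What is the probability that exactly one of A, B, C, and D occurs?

By inclusion–exclusion (exactly-one form):
P(exactly one) = 0.39 + 0.45 + 0.40 + 0.46 − 2·0.15 − 2·0.16 − 2·0.17 − 2·0.11 − 2·0.23 − 2·0.18 + 3·0.06 + 3·0.11 + 3·0.06 + 3·0.08 − 4·0.05 = 0.43

0.43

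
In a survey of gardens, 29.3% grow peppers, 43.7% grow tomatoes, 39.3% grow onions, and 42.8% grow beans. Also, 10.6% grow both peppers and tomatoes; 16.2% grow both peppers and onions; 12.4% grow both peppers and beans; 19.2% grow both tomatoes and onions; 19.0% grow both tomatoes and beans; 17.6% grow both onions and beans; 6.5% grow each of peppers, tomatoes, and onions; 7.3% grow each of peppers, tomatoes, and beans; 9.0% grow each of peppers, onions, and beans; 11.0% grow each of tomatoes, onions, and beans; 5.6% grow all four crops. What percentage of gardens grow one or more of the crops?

88.3%

P(≥1) = 29.3 + 43.7 + 39.3 + 42.8 − 10.6 − 16.2 − 12.4 − 19.2 − 19.0 − 17.6 + 6.5 + 7.3 + 9.0 + 11.0 − 5.6 = 88.3%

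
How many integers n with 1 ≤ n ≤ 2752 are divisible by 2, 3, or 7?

Inclusion–exclusion gives
1376 + 917 + 393 − 458 − 196 − 131 + 65 = 1966

1966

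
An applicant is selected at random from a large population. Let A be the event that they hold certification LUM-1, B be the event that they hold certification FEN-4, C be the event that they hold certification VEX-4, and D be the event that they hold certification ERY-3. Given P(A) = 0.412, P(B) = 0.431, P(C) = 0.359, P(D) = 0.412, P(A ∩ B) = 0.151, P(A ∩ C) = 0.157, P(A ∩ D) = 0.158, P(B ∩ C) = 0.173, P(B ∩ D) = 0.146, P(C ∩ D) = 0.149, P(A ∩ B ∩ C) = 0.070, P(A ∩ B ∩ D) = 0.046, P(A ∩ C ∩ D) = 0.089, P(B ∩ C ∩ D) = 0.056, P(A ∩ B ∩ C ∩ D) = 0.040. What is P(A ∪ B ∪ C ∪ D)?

0.901

Using inclusion–exclusion:
P(A ∪ B ∪ C ∪ D) = 0.412 + 0.431 + 0.359 + 0.412 − 0.151 − 0.157 − 0.158 − 0.173 − 0.146 − 0.149 + 0.070 + 0.046 + 0.089 + 0.056 − 0.040 = 0.901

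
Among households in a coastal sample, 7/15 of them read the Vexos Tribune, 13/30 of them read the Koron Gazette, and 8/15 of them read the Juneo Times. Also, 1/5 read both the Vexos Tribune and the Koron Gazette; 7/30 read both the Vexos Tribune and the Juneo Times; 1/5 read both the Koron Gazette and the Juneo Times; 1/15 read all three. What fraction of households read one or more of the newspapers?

P(≥1) = 7/15 + 13/30 + 8/15 − 1/5 − 7/30 − 1/5 + 1/15 = 13/15

13/15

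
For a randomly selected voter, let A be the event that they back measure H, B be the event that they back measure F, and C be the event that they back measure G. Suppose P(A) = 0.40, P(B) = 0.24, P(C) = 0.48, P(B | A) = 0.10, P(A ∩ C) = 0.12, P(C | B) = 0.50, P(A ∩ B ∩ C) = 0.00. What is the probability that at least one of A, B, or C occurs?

0.84

P(A ∩ B) = P(A)·P(B|A) = 0.40 × 0.10 = 0.04
P(B ∩ C) = P(B)·P(C|B) = 0.24 × 0.50 = 0.12
Inclusion–exclusion gives
P(A ∪ B ∪ C) = 0.40 + 0.24 + 0.48 − 0.04 − 0.12 − 0.12 + 0.00 = 0.84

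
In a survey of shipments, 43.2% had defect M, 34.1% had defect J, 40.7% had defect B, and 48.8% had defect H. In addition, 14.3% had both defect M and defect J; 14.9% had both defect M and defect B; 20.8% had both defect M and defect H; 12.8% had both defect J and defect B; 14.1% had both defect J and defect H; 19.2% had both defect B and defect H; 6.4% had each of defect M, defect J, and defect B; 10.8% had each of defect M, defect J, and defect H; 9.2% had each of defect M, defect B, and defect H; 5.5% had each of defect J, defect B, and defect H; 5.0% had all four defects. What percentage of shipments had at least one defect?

97.6%

By inclusion–exclusion:
P(union) = 43.2 + 34.1 + 40.7 + 48.8 − 14.3 − 14.9 − 20.8 − 12.8 − 14.1 − 19.2 + 6.4 + 10.8 + 9.2 + 5.5 − 5.0 = 97.6%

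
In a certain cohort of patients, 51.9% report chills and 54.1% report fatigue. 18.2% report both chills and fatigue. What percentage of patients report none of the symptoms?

12.2%

Apply inclusion-exclusion:
P(at least one) = 51.9 + 54.1 − 18.2 = 87.8%
P(none) = 100% − 87.8% = 12.2%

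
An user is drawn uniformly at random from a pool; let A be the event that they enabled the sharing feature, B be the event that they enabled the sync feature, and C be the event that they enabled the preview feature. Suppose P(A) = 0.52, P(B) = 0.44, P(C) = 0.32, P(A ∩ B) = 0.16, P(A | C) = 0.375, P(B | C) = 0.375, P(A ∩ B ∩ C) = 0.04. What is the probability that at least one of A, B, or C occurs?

P(A ∩ C) = P(C)·P(A|C) = 0.32 × 0.375 = 0.12
P(B ∩ C) = P(C)·P(B|C) = 0.32 × 0.375 = 0.12
P(A ∪ B ∪ C) = 0.52 + 0.44 + 0.32 − 0.16 − 0.12 − 0.12 + 0.04 = 0.92

0.92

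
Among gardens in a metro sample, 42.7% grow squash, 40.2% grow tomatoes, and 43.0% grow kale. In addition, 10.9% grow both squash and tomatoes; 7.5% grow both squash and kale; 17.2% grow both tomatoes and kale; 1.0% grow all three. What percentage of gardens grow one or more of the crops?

P(≥1) = 42.7 + 40.2 + 43.0 − 10.9 − 7.5 − 17.2 + 1.0 = 91.3%

91.3%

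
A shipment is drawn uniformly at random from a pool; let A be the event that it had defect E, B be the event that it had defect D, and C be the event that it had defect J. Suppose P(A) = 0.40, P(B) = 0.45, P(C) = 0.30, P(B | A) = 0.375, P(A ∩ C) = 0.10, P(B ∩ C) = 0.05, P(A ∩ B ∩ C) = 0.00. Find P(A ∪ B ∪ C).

P(A ∩ B) = P(A)·P(B|A) = 0.40 × 0.375 = 0.15
P(A ∪ B ∪ C) = 0.40 + 0.45 + 0.30 − 0.15 − 0.10 − 0.05 + 0.00 = 0.85

0.85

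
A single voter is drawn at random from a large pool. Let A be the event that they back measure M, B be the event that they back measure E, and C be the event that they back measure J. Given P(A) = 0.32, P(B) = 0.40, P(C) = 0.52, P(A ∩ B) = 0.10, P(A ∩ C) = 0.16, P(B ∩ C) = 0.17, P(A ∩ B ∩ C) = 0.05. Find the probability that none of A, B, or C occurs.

P(A ∪ B ∪ C) = 0.32 + 0.40 + 0.52 − 0.10 − 0.16 − 0.17 + 0.05 = 0.86
P(none) = 1 − 0.86 = 0.14

0.14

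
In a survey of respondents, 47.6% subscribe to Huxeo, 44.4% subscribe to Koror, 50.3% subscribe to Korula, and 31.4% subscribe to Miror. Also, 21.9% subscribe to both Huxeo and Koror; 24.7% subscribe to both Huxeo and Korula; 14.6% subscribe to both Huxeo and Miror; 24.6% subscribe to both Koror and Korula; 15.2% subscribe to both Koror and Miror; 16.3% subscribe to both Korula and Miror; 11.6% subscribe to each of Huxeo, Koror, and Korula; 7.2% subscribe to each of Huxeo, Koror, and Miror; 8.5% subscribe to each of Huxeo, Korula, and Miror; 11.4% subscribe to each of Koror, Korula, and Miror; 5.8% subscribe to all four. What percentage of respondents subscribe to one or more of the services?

Apply inclusion-exclusion:
P(union) = 47.6 + 44.4 + 50.3 + 31.4 − 21.9 − 24.7 − 14.6 − 24.6 − 15.2 − 16.3 + 11.6 + 7.2 + 8.5 + 11.4 − 5.8 = 89.3%

89.3%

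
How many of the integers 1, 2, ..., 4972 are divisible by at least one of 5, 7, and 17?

⌊4972/5⌋ + ⌊4972/7⌋ + ⌊4972/17⌋ − ⌊4972/35⌋ − ⌊4972/85⌋ − ⌊4972/119⌋ + ⌊4972/595⌋ = 994 + 710 + 292 − 142 − 58 − 41 + 8 = 1763

1763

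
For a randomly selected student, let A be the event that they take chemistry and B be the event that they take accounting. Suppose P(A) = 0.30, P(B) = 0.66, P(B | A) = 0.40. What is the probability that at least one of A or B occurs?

P(A ∩ B) = P(A)·P(B|A) = 0.30 × 0.40 = 0.12
By inclusion-exclusion,
P(A ∪ B) = 0.30 + 0.66 − 0.12 = 0.84

0.84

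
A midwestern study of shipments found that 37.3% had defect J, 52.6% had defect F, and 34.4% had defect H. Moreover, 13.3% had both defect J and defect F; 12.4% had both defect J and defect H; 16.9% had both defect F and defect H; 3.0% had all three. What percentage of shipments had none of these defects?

15.3%

P(≥1) = 37.3 + 52.6 + 34.4 − 13.3 − 12.4 − 16.9 + 3.0 = 84.7%
P(none) = 100% − 84.7% = 15.3%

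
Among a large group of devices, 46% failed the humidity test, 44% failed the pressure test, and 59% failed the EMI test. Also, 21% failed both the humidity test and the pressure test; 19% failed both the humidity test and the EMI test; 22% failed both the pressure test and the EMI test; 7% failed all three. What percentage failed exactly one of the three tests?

46%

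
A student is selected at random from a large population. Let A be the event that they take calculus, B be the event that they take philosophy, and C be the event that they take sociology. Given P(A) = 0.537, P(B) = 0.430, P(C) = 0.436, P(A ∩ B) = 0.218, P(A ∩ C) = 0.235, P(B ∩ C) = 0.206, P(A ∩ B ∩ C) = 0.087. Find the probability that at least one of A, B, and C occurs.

0.831

By inclusion-exclusion,
P(A ∪ B ∪ C) = 0.537 + 0.430 + 0.436 − 0.218 − 0.235 − 0.206 + 0.087 = 0.831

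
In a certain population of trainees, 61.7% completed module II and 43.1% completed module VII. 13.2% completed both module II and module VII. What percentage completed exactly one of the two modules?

78.4%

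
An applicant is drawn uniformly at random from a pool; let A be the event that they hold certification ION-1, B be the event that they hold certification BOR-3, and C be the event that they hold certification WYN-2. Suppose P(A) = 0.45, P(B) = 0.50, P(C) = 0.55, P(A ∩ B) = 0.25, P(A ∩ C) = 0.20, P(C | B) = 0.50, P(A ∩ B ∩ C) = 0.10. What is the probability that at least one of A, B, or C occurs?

P(B ∩ C) = P(B)·P(C|B) = 0.50 × 0.50 = 0.25
Inclusion–exclusion gives
P(A ∪ B ∪ C) = 0.45 + 0.50 + 0.55 − 0.25 − 0.20 − 0.25 + 0.10 = 0.90

0.90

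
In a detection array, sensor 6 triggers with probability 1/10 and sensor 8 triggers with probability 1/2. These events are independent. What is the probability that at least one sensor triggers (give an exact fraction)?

11/20

Independence gives P(none) = ∏(1 − pᵢ).
P(none) = (1 − 1/10) × (1 − 1/2) = 9/10 × 1/2 = 9/20
P(at least one) = 1 − 9/20 = 11/20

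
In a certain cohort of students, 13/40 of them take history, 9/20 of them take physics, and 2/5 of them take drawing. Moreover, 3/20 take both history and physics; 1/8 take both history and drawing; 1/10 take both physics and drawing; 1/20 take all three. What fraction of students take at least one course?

Using inclusion–exclusion:
P(union) = 13/40 + 9/20 + 2/5 − 3/20 − 1/8 − 1/10 + 1/20 = 17/20

17/20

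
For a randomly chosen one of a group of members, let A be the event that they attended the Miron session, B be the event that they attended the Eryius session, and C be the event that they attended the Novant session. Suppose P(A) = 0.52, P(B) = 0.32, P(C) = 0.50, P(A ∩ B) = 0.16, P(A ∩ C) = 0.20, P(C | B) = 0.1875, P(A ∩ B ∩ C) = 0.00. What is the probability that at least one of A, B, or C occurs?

0.92

P(B ∩ C) = P(B)·P(C|B) = 0.32 × 0.1875 = 0.06
P(A ∪ B ∪ C) = 0.52 + 0.32 + 0.50 − 0.16 − 0.20 − 0.06 + 0.00 = 0.92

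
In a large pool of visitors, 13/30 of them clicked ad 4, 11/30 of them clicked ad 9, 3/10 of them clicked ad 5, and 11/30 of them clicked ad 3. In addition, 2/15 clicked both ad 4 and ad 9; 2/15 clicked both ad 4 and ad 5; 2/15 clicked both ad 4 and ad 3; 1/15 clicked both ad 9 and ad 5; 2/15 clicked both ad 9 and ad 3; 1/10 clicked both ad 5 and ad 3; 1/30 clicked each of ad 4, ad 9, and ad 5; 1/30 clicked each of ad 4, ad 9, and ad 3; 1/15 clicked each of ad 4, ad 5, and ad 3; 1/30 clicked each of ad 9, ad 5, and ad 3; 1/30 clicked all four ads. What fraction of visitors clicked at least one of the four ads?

9/10

Apply inclusion-exclusion:
P(≥1) = 13/30 + 11/30 + 3/10 + 11/30 − 2/15 − 2/15 − 2/15 − 1/15 − 2/15 − 1/10 + 1/30 + 1/30 + 1/15 + 1/30 − 1/30 = 9/10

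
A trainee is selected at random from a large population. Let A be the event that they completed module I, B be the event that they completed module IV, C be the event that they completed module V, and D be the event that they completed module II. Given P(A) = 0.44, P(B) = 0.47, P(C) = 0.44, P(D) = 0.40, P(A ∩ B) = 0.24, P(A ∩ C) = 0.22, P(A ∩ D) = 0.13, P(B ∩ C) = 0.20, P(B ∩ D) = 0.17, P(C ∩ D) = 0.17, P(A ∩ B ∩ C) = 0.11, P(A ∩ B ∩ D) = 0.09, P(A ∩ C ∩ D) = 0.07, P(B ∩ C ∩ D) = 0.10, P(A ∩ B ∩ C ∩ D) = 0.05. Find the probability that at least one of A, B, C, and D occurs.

0.94

Using inclusion–exclusion:
P(A ∪ B ∪ C ∪ D) = 0.44 + 0.47 + 0.44 + 0.40 − 0.24 − 0.22 − 0.13 − 0.20 − 0.17 − 0.17 + 0.11 + 0.09 + 0.07 + 0.10 − 0.05 = 0.94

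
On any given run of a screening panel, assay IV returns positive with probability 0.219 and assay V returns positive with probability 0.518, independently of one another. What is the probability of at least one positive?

0.623558

P(none) = (1 − 0.219) × (1 − 0.518) = 0.781 × 0.482 = 0.376442
P(at least one) = 1 − 0.376442 = 0.623558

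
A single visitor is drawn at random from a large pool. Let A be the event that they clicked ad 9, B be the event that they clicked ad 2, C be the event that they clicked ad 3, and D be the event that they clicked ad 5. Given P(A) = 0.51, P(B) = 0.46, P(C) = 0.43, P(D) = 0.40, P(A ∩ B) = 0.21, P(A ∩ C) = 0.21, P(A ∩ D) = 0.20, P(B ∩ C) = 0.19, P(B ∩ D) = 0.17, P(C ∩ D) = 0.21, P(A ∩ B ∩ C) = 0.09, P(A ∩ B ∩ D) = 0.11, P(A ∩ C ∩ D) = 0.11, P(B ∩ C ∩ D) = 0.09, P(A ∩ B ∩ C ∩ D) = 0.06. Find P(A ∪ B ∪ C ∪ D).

0.95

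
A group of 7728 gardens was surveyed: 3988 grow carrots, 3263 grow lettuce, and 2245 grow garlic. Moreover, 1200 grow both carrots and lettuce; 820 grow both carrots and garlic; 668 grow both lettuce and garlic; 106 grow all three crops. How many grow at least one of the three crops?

6914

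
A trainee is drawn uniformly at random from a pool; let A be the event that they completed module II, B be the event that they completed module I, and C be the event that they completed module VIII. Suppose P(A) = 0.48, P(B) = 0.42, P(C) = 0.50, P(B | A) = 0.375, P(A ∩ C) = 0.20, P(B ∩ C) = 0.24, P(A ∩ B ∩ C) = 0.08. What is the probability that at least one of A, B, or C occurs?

0.86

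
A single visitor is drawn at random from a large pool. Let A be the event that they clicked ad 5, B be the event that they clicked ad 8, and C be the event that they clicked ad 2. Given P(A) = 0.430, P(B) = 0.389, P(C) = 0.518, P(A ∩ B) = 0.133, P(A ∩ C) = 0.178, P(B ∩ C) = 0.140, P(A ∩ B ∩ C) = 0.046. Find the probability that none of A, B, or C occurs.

0.068

Using inclusion–exclusion:
P(A ∪ B ∪ C) = 0.430 + 0.389 + 0.518 − 0.133 − 0.178 − 0.140 + 0.046 = 0.932
P(none) = 1 − 0.932 = 0.068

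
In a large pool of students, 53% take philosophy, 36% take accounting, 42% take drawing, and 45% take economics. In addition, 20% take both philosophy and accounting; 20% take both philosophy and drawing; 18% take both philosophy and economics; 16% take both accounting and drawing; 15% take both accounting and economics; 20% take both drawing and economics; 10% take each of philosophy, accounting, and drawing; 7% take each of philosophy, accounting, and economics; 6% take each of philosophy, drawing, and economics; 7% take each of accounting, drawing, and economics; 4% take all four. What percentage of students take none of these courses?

7%

Apply inclusion-exclusion:
P(≥1) = 53 + 36 + 42 + 45 − 20 − 20 − 18 − 16 − 15 − 20 + 10 + 7 + 6 + 7 − 4 = 93%
P(none) = 100% − 93% = 7%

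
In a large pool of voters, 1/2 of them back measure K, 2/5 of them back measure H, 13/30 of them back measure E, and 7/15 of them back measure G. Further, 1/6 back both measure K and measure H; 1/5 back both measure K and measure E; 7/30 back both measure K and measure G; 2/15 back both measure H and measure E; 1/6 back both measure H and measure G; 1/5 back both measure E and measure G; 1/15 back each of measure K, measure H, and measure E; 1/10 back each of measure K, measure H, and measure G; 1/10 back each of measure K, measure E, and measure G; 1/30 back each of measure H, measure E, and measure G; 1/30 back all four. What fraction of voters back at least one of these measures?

By inclusion–exclusion:
P(at least one) = 1/2 + 2/5 + 13/30 + 7/15 − 1/6 − 1/5 − 7/30 − 2/15 − 1/6 − 1/5 + 1/15 + 1/10 + 1/10 + 1/30 − 1/30 = 29/30

29/30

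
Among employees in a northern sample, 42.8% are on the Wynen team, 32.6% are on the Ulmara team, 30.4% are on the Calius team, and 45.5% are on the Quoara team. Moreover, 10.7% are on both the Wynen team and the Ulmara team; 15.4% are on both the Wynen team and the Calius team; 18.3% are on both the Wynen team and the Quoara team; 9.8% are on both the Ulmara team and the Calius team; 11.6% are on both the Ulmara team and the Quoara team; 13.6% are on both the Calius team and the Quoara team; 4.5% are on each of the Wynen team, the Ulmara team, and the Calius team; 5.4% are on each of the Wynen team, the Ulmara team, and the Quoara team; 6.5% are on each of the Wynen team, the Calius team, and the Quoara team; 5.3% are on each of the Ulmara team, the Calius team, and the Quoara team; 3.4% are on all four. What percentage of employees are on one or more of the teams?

90.2%

P(union) = 42.8 + 32.6 + 30.4 + 45.5 − 10.7 − 15.4 − 18.3 − 9.8 − 11.6 − 13.6 + 4.5 + 5.4 + 6.5 + 5.3 − 3.4 = 90.2%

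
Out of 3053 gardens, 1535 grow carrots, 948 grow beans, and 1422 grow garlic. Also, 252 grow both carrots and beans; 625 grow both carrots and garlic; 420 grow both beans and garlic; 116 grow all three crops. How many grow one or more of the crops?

2724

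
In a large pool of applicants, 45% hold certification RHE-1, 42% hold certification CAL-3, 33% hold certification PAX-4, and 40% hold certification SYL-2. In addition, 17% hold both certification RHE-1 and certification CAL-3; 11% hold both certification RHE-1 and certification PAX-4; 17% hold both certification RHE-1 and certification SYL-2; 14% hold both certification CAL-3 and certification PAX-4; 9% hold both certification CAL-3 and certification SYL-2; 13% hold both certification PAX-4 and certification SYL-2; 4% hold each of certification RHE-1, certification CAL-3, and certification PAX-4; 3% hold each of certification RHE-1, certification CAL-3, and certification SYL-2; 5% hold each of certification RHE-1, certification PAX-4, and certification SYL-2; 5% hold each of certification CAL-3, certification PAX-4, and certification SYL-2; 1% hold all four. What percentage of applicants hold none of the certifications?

5%

Using inclusion–exclusion:
P(at least one) = 45 + 42 + 33 + 40 − 17 − 11 − 17 − 14 − 9 − 13 + 4 + 3 + 5 + 5 − 1 = 95%
P(none) = 100% − 95% = 5%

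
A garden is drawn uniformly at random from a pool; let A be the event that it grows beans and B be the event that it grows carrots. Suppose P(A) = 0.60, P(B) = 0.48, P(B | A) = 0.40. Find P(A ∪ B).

P(A ∩ B) = P(A)·P(B|A) = 0.60 × 0.40 = 0.24
Inclusion–exclusion gives
P(A ∪ B) = 0.60 + 0.48 − 0.24 = 0.84

0.84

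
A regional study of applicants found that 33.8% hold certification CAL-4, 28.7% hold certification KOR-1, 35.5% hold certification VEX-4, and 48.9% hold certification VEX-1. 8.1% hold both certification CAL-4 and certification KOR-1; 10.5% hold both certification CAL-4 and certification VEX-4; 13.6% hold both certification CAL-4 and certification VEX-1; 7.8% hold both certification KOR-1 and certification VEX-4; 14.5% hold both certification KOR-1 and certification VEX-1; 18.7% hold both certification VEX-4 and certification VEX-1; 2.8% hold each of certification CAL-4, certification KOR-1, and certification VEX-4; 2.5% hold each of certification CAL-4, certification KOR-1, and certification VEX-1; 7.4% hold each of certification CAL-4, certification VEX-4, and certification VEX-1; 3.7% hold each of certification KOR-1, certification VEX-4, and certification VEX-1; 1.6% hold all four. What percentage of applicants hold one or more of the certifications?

88.5%

P(≥1) = 33.8 + 28.7 + 35.5 + 48.9 − 8.1 − 10.5 − 13.6 − 7.8 − 14.5 − 18.7 + 2.8 + 2.5 + 7.4 + 3.7 − 1.6 = 88.5%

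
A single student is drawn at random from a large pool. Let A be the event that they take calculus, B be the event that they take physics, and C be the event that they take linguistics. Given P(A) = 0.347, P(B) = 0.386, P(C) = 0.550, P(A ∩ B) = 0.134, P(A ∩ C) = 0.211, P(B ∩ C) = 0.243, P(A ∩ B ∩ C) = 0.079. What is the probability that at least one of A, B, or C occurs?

P(A ∪ B ∪ C) = 0.347 + 0.386 + 0.550 − 0.134 − 0.211 − 0.243 + 0.079 = 0.774

0.774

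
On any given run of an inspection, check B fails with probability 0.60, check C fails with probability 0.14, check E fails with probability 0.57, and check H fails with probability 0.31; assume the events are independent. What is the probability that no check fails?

0.1020648

P(none) = (1 − 0.60) × (1 − 0.14) × (1 − 0.57) × (1 − 0.31) = 0.40 × 0.86 × 0.43 × 0.69 = 0.1020648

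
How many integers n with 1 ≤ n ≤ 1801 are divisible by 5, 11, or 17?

567

360 + 163 + 105 − 32 − 21 − 9 + 1 = 567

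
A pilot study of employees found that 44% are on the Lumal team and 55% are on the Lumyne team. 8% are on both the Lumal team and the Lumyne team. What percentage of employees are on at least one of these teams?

Using inclusion–exclusion:
P(union) = 44 + 55 − 8 = 91%

91%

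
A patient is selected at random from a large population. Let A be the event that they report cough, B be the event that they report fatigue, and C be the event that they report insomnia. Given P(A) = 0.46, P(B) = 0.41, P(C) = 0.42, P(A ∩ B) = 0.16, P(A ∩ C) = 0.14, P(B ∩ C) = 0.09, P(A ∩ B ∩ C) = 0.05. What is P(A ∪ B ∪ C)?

P(A ∪ B ∪ C) = 0.46 + 0.41 + 0.42 − 0.16 − 0.14 − 0.09 + 0.05 = 0.95

0.95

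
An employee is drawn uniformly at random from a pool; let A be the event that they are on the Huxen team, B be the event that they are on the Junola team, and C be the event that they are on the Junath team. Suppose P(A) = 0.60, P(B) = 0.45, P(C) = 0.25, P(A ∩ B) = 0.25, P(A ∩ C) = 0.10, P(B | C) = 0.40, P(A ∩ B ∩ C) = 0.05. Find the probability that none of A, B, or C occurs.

0.10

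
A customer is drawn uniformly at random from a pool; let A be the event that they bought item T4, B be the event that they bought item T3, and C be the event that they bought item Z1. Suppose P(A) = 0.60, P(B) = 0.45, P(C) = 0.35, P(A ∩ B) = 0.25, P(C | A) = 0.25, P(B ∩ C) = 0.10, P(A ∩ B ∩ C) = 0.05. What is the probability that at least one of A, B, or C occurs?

0.95

P(A ∩ C) = P(A)·P(C|A) = 0.60 × 0.25 = 0.15
P(A ∪ B ∪ C) = 0.60 + 0.45 + 0.35 − 0.25 − 0.15 − 0.10 + 0.05 = 0.95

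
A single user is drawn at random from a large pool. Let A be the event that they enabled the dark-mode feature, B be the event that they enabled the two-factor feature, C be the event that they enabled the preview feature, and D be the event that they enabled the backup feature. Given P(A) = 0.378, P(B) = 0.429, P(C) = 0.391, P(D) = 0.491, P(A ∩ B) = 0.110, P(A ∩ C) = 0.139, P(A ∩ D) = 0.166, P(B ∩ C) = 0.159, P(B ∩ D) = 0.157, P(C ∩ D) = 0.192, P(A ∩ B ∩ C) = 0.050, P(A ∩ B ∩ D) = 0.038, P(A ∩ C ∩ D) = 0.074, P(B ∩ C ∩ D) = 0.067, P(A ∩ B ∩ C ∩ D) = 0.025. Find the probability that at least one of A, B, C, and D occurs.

0.970

By inclusion–exclusion:
P(A ∪ B ∪ C ∪ D) = 0.378 + 0.429 + 0.391 + 0.491 − 0.110 − 0.139 − 0.166 − 0.159 − 0.157 − 0.192 + 0.050 + 0.038 + 0.074 + 0.067 − 0.025 = 0.970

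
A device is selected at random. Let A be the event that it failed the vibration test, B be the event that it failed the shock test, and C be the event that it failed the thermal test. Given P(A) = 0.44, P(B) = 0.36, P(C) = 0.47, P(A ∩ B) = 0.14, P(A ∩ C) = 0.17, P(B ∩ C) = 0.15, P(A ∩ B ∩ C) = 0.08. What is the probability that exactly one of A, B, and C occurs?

0.59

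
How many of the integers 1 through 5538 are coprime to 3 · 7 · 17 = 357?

Apply inclusion-exclusion:
⌊5538/3⌋ + ⌊5538/7⌋ + ⌊5538/17⌋ − ⌊5538/21⌋ − ⌊5538/51⌋ − ⌊5538/119⌋ + ⌊5538/357⌋ = 1846 + 791 + 325 − 263 − 108 − 46 + 15 = 2560
5538 − 2560 = 2978

2978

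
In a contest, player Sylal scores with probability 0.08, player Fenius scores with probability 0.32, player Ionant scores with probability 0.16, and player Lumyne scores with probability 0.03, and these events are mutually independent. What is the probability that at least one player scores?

P(none) = (1 − 0.08) × (1 − 0.32) × (1 − 0.16) × (1 − 0.03) = 0.92 × 0.68 × 0.84 × 0.97 = 0.50973888
P(at least one) = 1 − 0.50973888 = 0.49026112

0.49026112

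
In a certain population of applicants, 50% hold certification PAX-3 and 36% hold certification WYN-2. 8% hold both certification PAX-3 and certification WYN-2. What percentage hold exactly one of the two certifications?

70%

Using the inclusion–exclusion count for exactly one event:
P(exactly one) = 50 + 36 − 2·8 = 70%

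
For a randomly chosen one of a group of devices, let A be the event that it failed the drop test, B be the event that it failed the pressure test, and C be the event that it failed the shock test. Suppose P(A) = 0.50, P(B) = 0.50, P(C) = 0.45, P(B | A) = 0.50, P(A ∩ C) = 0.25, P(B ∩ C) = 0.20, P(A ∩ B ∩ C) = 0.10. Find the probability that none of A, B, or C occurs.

P(A ∩ B) = P(A)·P(B|A) = 0.50 × 0.50 = 0.25
By inclusion-exclusion,
P(A ∪ B ∪ C) = 0.50 + 0.50 + 0.45 − 0.25 − 0.25 − 0.20 + 0.10 = 0.85
P(none) = 1 − 0.85 = 0.15

0.15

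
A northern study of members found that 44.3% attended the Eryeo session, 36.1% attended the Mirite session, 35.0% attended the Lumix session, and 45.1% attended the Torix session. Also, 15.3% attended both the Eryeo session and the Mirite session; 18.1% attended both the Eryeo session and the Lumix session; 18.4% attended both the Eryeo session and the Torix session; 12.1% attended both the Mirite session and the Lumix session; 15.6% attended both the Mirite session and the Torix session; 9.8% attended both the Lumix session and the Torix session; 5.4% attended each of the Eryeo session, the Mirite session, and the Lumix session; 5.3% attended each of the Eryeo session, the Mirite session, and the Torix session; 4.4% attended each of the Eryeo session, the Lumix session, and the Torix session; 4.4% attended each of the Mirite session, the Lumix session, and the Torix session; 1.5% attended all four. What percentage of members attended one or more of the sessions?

89.2%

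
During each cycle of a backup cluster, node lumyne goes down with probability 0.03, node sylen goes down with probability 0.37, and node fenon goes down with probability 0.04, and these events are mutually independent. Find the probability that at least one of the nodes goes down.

P(none) = (1 − 0.03) × (1 − 0.37) × (1 − 0.04) = 0.97 × 0.63 × 0.96 = 0.586656
P(at least one) = 1 − 0.586656 = 0.413344

0.413344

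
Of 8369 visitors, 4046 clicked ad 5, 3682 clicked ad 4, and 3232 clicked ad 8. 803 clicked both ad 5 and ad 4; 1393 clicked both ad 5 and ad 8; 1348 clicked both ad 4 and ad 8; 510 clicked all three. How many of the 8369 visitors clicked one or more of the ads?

Apply inclusion-exclusion:
|union| = 4046 + 3682 + 3232 − 803 − 1393 − 1348 + 510 = 7926

7926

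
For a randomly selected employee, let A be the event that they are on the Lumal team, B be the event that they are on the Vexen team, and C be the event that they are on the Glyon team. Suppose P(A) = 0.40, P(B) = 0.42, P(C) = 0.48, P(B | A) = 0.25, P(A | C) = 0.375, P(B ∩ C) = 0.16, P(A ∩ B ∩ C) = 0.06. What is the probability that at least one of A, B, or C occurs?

P(A ∩ B) = P(A)·P(B|A) = 0.40 × 0.25 = 0.10
P(A ∩ C) = P(C)·P(A|C) = 0.48 × 0.375 = 0.18
By inclusion-exclusion,
P(A ∪ B ∪ C) = 0.40 + 0.42 + 0.48 − 0.10 − 0.18 − 0.16 + 0.06 = 0.92

0.92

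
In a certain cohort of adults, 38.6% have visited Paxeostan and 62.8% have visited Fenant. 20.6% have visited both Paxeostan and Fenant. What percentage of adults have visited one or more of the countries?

80.8%

By inclusion–exclusion:
P(at least one) = 38.6 + 62.8 − 20.6 = 80.8%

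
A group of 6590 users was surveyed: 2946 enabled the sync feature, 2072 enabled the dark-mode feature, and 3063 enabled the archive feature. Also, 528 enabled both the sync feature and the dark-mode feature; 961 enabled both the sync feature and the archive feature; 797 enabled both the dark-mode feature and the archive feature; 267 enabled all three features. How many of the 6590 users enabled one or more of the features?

6062

By inclusion-exclusion,
|at least one| = 2946 + 2072 + 3063 − 528 − 961 − 797 + 267 = 6062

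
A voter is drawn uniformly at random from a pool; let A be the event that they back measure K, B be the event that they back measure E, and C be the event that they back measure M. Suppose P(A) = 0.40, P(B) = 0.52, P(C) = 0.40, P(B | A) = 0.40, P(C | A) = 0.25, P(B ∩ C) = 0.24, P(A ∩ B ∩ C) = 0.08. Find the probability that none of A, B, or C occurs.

0.10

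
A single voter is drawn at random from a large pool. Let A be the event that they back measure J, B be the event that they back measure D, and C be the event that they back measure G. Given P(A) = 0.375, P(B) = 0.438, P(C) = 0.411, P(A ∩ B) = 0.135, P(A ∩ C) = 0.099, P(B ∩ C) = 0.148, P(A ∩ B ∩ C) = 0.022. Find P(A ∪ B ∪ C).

0.864

By inclusion-exclusion,
P(A ∪ B ∪ C) = 0.375 + 0.438 + 0.411 − 0.135 − 0.099 − 0.148 + 0.022 = 0.864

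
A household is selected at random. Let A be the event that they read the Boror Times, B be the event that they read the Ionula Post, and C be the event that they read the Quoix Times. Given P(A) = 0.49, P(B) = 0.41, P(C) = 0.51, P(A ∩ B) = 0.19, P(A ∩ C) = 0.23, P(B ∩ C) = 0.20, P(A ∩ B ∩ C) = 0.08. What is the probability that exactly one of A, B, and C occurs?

0.41

By inclusion–exclusion (exactly-one form):
P(exactly one) = 0.49 + 0.41 + 0.51 − 2·0.19 − 2·0.23 − 2·0.20 + 3·0.08 = 0.41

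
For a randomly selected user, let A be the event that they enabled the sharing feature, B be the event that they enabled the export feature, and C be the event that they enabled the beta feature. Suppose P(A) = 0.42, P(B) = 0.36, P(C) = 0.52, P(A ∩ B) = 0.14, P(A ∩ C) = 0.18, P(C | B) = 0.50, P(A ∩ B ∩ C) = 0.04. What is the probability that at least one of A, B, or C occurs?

P(B ∩ C) = P(B)·P(C|B) = 0.36 × 0.50 = 0.18
Inclusion–exclusion gives
P(A ∪ B ∪ C) = 0.42 + 0.36 + 0.52 − 0.14 − 0.18 − 0.18 + 0.04 = 0.84

0.84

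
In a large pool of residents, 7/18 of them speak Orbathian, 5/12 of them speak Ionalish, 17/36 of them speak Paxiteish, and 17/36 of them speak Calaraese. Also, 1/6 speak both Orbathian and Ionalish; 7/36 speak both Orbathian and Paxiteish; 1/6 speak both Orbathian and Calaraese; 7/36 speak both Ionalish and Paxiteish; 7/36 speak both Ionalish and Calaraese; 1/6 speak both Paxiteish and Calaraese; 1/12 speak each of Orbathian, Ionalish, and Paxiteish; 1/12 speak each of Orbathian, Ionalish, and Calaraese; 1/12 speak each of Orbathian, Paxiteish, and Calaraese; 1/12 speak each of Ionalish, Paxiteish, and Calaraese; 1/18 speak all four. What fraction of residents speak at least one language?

17/18

By inclusion-exclusion,
P(≥1) = 7/18 + 5/12 + 17/36 + 17/36 − 1/6 − 7/36 − 1/6 − 7/36 − 7/36 − 1/6 + 1/12 + 1/12 + 1/12 + 1/12 − 1/18 = 17/18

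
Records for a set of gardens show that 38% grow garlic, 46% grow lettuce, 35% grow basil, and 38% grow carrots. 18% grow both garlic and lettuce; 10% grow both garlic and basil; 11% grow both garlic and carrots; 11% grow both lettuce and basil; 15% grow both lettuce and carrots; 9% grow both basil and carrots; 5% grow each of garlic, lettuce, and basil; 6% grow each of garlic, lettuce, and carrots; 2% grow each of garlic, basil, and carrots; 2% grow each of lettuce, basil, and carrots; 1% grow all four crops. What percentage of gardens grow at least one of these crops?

P(≥1) = 38 + 46 + 35 + 38 − 18 − 10 − 11 − 11 − 15 − 9 + 5 + 6 + 2 + 2 − 1 = 97%

97%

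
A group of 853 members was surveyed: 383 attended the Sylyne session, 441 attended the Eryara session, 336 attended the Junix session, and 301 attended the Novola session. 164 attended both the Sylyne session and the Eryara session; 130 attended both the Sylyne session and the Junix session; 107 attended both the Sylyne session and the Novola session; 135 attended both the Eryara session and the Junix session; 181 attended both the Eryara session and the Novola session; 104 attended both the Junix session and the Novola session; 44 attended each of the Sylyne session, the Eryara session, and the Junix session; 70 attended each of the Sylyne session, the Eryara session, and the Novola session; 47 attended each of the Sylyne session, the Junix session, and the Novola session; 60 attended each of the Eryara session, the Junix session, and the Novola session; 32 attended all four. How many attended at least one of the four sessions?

|at least one| = 383 + 441 + 336 + 301 − 164 − 130 − 107 − 135 − 181 − 104 + 44 + 70 + 47 + 60 − 32 = 829

829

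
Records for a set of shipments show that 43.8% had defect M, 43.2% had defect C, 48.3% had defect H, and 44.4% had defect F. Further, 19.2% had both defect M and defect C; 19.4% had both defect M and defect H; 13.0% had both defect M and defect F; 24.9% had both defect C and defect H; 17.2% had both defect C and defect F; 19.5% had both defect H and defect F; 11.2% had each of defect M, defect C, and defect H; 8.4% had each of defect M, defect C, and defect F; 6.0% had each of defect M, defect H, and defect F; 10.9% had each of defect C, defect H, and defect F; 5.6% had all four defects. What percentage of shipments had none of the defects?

2.6%

P(≥1) = 43.8 + 43.2 + 48.3 + 44.4 − 19.2 − 19.4 − 13.0 − 24.9 − 17.2 − 19.5 + 11.2 + 8.4 + 6.0 + 10.9 − 5.6 = 97.4%
P(none) = 100% − 97.4% = 2.6%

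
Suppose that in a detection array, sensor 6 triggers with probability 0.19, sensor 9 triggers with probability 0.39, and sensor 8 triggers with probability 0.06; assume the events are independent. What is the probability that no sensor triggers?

P(none) = (1 − 0.19) × (1 − 0.39) × (1 − 0.06) = 0.81 × 0.61 × 0.94 = 0.464454

0.464454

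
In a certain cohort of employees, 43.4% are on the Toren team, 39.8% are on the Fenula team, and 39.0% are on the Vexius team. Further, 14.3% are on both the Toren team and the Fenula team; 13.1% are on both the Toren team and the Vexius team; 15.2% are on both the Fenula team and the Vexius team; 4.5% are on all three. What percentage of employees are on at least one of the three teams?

P(union) = 43.4 + 39.8 + 39.0 − 14.3 − 13.1 − 15.2 + 4.5 = 84.1%

84.1%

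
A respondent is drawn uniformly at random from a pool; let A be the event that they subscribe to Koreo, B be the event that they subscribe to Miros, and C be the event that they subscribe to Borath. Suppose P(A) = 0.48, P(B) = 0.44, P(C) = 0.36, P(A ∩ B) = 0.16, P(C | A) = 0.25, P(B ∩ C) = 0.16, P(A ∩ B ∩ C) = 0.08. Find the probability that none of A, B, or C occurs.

0.08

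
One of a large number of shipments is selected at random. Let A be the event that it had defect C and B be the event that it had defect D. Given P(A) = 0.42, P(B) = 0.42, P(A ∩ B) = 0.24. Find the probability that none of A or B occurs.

0.40

Using inclusion–exclusion:
P(A ∪ B) = 0.42 + 0.42 − 0.24 = 0.60
P(none) = 1 − 0.60 = 0.40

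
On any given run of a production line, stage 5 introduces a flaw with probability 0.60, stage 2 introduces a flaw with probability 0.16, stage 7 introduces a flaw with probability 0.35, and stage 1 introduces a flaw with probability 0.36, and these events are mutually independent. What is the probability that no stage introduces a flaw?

0.139776

P(none) = (1 − 0.60) × (1 − 0.16) × (1 − 0.35) × (1 − 0.36) = 0.40 × 0.84 × 0.65 × 0.64 = 0.139776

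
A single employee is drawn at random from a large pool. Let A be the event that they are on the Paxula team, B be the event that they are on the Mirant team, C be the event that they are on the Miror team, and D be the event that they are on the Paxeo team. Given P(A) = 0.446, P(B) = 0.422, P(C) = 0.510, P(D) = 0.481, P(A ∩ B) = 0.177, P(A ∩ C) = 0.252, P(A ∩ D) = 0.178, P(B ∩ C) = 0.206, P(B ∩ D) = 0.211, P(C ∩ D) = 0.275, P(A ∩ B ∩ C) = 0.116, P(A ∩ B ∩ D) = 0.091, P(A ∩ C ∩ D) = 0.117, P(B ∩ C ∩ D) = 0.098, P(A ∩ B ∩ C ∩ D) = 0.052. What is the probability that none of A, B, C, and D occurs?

By inclusion–exclusion:
P(A ∪ B ∪ C ∪ D) = 0.446 + 0.422 + 0.510 + 0.481 − 0.177 − 0.252 − 0.178 − 0.206 − 0.211 − 0.275 + 0.116 + 0.091 + 0.117 + 0.098 − 0.052 = 0.930
P(none) = 1 − 0.930 = 0.070

0.070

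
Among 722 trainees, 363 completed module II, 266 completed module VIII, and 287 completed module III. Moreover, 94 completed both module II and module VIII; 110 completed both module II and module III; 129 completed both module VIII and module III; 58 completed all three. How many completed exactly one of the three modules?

Using the inclusion–exclusion count for exactly one event:
|exactly one| = 363 + 266 + 287 − 2·94 − 2·110 − 2·129 + 3·58 = 424

424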